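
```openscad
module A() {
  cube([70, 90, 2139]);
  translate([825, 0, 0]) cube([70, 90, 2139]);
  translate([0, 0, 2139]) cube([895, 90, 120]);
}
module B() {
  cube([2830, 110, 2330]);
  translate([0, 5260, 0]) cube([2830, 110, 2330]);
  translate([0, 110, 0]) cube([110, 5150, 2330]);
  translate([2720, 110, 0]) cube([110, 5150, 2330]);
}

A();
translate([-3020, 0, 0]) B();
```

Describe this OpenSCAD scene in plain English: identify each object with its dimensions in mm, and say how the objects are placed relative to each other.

A is a door frame. The clear opening is 755 mm wide and 2139 mm high. Two 70 mm wide jambs, 90 mm deep, stand either side of the opening from the floor to the top of the opening. A 120 mm thick head sits across the top of both jambs, spanning the full outside width of the frame.

B is the wall frame of a small rectangular building: four walls, each 2330 mm tall and 110 mm thick, enclosing a footprint 2830 mm (x) by 5370 mm (y) outside-to-outside, with no floor or roof. The front and back walls (the −y and +y sides) span the full width; the two side walls fit between them.

The house frame is on the floor beside the door frame on its −x side.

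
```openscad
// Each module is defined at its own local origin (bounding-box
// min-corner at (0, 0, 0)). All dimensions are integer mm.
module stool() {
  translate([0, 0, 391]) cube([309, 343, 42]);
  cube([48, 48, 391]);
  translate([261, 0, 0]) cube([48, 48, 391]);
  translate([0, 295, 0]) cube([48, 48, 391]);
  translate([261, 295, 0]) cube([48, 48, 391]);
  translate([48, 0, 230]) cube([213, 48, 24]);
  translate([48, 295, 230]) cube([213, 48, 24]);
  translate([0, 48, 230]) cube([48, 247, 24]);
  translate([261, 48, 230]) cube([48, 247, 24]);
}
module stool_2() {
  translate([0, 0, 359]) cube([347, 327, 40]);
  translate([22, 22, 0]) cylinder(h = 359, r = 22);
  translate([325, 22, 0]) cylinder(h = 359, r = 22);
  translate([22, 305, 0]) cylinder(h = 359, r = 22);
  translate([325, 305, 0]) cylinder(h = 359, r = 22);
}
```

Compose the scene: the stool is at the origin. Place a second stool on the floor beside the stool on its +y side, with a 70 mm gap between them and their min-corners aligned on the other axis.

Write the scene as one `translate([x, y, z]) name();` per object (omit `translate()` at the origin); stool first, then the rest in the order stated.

stool();
translate([0, 413, 0]) stool_2();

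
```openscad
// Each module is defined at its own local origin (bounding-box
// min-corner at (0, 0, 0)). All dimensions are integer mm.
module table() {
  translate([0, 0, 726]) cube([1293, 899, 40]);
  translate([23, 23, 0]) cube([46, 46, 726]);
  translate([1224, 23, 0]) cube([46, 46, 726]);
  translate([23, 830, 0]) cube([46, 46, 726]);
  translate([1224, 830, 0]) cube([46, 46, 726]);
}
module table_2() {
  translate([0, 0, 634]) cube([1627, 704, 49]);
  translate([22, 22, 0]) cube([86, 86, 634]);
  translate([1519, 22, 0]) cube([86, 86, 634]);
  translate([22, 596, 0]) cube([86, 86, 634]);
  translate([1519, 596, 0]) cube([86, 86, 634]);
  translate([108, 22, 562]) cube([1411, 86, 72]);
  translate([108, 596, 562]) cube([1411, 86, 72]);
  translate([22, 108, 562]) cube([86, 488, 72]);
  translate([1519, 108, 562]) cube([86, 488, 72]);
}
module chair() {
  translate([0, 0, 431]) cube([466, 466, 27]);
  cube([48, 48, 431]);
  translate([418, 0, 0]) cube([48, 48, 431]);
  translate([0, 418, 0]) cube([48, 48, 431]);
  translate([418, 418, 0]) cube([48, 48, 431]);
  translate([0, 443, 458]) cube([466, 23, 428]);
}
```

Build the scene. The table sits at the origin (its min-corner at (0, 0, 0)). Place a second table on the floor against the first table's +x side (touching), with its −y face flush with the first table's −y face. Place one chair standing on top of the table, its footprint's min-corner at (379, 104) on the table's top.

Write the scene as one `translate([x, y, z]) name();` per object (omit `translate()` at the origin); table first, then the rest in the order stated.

table();
translate([1293, 0, 0]) table_2();
translate([379, 104, 766]) chair();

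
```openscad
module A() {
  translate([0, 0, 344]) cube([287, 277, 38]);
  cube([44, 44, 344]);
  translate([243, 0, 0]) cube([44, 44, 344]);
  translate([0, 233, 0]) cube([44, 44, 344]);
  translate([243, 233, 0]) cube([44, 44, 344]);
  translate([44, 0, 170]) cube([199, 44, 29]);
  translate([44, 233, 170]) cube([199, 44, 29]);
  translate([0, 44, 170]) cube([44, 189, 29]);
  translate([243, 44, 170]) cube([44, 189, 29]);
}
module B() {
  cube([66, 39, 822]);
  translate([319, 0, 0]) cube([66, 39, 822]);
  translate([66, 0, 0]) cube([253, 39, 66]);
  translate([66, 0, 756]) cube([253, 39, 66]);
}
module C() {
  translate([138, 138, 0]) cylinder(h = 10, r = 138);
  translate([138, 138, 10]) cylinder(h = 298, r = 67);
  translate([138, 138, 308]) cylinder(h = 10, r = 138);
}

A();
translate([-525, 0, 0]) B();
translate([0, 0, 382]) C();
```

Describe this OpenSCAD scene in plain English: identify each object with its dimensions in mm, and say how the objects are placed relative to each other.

A is a simple wooden stool: a rectangular seat 287 mm (x) by 277 mm (y), 38 mm thick, top face at z = 382 mm, on four square legs, each 44×44 mm in cross-section. The legs rest on z = 0, each flush with a corner of the seat. Four stretchers, 44 mm wide and 29 mm tall, connect adjacent legs with their undersides at z = 170 mm, each running between the inner faces of the legs it joins and aligned with the legs' outer faces on the other axis.

B is a rectangular picture frame lying in the x–z plane (depth along y). The opening is 253 mm wide (x) by 690 mm tall (z), surrounded by a border 66 mm wide on all four sides. The frame is 39 mm deep and is made of two full-height vertical stiles with two horizontal rails fitted between them.

C is a spool: two coaxial disc flanges of radius 138 mm and thickness 10 mm, joined by a core cylinder of radius 67 mm and height 298 mm. The lower flange rests on z = 0 and the three cylinders share a vertical axis.

The picture frame is on the floor beside the stool on its −x side. The spool is on top of the stool.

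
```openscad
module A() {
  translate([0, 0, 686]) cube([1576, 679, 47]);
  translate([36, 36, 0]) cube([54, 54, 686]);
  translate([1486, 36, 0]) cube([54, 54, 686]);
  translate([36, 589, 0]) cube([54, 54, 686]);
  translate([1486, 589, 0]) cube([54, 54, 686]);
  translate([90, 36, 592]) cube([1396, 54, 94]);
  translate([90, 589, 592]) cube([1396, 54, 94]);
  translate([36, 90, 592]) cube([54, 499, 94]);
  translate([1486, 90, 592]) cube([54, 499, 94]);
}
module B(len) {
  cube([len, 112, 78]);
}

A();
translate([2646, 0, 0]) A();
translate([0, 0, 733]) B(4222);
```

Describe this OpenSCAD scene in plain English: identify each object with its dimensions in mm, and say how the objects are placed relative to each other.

A is a table: top 1576 mm (x) × 679 mm (y), 47 mm thick, upper face at z = 733 mm, on four 54×54 mm square legs, each inset 36 mm from the nearest pair of top edges, running from z = 0 to the bottom of the top. Four apron rails, 54 mm thick and 94 mm tall, run between adjacent legs with their top edges flush with the underside of the top and their outer faces flush with the legs' outer faces.

B is a rectangular beam 4222 mm long (x), 112 mm deep (y), 78 mm thick (z).

The beam spans the tops of two tables placed 1070 mm apart, resting at z = 733 mm.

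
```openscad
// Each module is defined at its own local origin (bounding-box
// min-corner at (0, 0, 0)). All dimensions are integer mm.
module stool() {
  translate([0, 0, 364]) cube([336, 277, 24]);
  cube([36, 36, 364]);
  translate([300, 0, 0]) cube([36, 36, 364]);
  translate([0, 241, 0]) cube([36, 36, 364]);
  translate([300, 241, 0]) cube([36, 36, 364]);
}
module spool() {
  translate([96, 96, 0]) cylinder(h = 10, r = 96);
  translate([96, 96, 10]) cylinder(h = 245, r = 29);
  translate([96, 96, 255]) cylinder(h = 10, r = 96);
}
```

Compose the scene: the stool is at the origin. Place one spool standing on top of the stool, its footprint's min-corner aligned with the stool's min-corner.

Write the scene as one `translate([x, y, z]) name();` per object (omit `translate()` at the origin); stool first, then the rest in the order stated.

stool();
translate([0, 0, 388]) spool();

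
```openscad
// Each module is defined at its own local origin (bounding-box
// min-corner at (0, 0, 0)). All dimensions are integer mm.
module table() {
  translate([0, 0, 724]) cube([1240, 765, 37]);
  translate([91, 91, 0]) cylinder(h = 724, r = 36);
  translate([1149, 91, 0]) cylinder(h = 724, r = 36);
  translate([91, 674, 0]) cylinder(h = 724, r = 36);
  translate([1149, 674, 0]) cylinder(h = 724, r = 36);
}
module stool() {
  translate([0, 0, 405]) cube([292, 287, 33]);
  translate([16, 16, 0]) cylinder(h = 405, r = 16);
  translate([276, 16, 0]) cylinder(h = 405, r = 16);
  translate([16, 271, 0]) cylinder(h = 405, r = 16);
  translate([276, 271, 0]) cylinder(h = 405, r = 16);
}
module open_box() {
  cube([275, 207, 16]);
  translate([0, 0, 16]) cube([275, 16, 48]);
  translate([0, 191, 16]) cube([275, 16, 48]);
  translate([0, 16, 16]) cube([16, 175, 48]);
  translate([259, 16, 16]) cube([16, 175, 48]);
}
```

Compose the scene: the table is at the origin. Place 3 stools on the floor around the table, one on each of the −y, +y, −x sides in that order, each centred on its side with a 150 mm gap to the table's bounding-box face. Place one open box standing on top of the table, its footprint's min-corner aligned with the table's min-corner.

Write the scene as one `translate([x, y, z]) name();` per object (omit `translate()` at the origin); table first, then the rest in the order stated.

table();
translate([474, -437, 0]) stool();
translate([474, 915, 0]) stool();
translate([-442, 239, 0]) stool();
translate([0, 0, 761]) open_box();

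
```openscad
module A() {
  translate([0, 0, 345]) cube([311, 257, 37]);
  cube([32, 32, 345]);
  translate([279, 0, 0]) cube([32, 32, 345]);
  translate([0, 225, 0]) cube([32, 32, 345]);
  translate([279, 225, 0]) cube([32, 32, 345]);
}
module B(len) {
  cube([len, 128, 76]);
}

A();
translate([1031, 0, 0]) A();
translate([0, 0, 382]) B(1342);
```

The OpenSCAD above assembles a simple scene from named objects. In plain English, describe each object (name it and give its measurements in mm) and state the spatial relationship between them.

A is a simple wooden stool: a rectangular seat 311 mm (x) by 257 mm (y), 37 mm thick, top face at z = 382 mm, on four square legs, each 32×32 mm in cross-section. The legs rest on z = 0, each flush with a corner of the seat.

B is a rectangular beam 1342 mm long (x), 128 mm deep (y), 76 mm thick (z).

The beam spans the tops of two stools placed 720 mm apart, resting at z = 382 mm.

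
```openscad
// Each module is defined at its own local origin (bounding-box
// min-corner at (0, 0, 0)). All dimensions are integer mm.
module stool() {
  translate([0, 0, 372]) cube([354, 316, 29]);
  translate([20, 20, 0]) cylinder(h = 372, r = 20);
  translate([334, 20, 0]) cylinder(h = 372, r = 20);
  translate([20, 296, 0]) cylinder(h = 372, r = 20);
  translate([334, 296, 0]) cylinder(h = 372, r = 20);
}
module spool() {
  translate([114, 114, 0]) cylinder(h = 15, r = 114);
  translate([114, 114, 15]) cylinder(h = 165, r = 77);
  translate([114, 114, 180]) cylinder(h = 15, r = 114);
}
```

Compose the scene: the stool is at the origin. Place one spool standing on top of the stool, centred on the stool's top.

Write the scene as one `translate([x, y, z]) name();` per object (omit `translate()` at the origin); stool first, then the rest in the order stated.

stool();
translate([63, 44, 401]) spool();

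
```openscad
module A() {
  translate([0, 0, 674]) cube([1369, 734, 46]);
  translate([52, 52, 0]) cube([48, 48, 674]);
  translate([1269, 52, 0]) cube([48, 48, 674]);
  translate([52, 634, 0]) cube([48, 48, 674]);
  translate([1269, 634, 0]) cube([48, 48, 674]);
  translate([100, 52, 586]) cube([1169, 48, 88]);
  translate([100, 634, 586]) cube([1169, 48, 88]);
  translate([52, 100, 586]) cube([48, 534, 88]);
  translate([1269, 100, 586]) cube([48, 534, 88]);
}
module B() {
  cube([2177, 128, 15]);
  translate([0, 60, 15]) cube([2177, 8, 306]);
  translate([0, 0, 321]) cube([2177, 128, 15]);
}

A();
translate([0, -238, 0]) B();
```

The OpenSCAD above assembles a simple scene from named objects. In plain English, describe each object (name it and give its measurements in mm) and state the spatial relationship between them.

A is a rectangular dining table. The top is 1369×734×46 mm with its upper surface at z = 720 mm. It stands on four 48×48 mm square legs, each inset 52 mm from the nearest pair of top edges, running from the floor to the underside of the top. Four apron rails, 48 mm thick and 88 mm tall, run between adjacent legs with their top edges flush with the underside of the top and their outer faces flush with the legs' outer faces.

B is an I-beam lying along x, 2177 mm long. Overall section height 336 mm. Two flanges 128 mm wide (y) and 15 mm thick, one on the floor and one at the top; a web 8 mm thick runs between them, centred on the flange width.

The I-beam is on the floor beside the table on its −y side.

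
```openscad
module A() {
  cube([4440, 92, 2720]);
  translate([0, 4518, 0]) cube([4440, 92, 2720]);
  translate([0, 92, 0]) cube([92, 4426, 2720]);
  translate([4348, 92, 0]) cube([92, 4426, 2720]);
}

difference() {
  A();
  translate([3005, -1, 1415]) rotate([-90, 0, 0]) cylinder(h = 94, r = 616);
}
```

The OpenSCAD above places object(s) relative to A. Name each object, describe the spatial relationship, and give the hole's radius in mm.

The subtracted cylinder has r = 616 mm.

A is a house frame. The house frame has a circular hole through its front wall. The hole's radius is 616 mm.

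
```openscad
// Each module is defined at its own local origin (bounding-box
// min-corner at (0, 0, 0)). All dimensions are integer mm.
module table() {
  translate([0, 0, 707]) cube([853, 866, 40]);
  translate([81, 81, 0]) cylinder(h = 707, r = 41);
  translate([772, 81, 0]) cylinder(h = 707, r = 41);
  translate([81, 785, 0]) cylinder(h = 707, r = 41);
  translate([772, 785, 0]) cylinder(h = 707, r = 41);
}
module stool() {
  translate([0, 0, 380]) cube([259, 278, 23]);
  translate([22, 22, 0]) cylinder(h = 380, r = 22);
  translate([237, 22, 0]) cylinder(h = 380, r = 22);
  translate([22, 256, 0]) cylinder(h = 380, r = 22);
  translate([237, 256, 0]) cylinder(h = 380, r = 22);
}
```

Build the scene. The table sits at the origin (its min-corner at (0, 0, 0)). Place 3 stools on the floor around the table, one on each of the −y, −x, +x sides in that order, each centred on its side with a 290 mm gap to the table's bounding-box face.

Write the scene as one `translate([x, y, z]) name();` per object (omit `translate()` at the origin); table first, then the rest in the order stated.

table();
translate([297, -568, 0]) stool();
translate([-549, 294, 0]) stool();
translate([1143, 294, 0]) stool();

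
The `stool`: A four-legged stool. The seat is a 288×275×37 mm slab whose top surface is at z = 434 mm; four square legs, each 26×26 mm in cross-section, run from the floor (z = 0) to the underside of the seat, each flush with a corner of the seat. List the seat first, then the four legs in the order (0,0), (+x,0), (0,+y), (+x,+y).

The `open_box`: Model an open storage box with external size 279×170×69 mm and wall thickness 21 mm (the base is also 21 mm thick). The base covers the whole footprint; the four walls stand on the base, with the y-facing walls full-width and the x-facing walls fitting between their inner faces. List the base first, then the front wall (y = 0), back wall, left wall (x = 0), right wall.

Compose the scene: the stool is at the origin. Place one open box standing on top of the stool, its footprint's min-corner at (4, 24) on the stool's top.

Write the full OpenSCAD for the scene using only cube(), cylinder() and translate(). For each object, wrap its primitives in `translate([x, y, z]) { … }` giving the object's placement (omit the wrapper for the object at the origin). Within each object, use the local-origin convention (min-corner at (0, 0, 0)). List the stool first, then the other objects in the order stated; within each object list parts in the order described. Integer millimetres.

translate([0, 0, 397]) cube([288, 275, 37]);
cube([26, 26, 397]);
translate([262, 0, 0]) cube([26, 26, 397]);
translate([0, 249, 0]) cube([26, 26, 397]);
translate([262, 249, 0]) cube([26, 26, 397]);
translate([4, 24, 434]) {
  cube([279, 170, 21]);
  translate([0, 0, 21]) cube([279, 21, 48]);
  translate([0, 149, 21]) cube([279, 21, 48]);
  translate([0, 21, 21]) cube([21, 128, 48]);
  translate([258, 21, 21]) cube([21, 128, 48]);
}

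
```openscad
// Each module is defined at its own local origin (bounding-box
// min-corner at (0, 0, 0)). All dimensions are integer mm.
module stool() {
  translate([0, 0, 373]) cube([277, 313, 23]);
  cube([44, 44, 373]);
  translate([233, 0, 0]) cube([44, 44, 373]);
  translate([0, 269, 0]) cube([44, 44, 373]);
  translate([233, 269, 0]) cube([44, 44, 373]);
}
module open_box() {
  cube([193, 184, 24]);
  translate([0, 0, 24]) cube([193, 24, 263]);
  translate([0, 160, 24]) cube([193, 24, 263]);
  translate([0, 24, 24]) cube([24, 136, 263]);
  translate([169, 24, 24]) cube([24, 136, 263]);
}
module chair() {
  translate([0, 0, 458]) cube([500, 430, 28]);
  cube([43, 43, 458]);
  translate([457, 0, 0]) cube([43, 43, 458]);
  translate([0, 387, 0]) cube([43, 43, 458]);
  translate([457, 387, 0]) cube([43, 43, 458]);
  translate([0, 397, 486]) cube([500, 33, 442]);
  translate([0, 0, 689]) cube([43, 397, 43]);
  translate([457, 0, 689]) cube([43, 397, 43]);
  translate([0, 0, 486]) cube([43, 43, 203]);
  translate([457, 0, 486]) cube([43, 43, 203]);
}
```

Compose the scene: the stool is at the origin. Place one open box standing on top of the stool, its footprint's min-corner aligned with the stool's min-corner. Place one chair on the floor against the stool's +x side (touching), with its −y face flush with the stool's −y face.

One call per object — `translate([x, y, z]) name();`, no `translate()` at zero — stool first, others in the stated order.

stool();
translate([0, 0, 396]) open_box();
translate([277, 0, 0]) chair();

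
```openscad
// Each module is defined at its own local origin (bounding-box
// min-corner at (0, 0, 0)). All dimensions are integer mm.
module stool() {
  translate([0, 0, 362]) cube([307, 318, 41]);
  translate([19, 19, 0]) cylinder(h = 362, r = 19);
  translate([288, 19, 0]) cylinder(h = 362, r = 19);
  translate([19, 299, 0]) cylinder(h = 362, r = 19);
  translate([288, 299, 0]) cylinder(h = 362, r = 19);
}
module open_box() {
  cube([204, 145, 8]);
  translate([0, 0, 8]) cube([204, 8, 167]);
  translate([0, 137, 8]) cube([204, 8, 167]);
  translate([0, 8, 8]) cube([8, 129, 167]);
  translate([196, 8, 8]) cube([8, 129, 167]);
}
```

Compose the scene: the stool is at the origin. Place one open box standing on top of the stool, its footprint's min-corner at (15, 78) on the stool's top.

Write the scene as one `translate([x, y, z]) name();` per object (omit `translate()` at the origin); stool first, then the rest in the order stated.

stool();
translate([15, 78, 403]) open_box();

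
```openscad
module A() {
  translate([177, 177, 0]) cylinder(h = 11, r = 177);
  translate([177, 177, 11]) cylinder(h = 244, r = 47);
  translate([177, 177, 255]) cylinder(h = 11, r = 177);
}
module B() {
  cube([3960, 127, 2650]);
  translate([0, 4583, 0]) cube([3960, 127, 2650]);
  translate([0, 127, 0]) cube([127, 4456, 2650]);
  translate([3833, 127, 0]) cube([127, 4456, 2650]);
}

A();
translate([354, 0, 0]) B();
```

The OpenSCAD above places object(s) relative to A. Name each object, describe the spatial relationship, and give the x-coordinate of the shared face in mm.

A is a spool. B is a house frame. The house frame is against the spool's +x side, with their −y faces flush. The x-coordinate of the shared face is 354 mm.

The spool's +x face and the house frame's −x face are both at x = 354 mm.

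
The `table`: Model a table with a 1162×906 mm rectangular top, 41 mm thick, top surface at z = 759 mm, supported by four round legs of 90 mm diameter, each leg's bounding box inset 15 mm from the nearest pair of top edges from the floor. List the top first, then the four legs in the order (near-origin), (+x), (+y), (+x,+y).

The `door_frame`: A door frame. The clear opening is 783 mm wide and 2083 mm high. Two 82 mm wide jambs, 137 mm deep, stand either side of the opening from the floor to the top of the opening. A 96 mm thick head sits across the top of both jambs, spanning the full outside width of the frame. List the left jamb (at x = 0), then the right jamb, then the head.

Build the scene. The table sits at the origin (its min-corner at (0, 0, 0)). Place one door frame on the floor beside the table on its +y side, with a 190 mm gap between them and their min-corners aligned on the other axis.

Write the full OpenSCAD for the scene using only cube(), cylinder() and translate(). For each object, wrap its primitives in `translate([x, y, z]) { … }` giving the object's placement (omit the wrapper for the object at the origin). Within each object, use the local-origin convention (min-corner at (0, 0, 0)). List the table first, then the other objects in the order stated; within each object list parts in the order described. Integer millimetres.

translate([0, 0, 718]) cube([1162, 906, 41]);
translate([60, 60, 0]) cylinder(h = 718, r = 45);
translate([1102, 60, 0]) cylinder(h = 718, r = 45);
translate([60, 846, 0]) cylinder(h = 718, r = 45);
translate([1102, 846, 0]) cylinder(h = 718, r = 45);
translate([0, 1096, 0]) {
  cube([82, 137, 2083]);
  translate([865, 0, 0]) cube([82, 137, 2083]);
  translate([0, 0, 2083]) cube([947, 137, 96]);
}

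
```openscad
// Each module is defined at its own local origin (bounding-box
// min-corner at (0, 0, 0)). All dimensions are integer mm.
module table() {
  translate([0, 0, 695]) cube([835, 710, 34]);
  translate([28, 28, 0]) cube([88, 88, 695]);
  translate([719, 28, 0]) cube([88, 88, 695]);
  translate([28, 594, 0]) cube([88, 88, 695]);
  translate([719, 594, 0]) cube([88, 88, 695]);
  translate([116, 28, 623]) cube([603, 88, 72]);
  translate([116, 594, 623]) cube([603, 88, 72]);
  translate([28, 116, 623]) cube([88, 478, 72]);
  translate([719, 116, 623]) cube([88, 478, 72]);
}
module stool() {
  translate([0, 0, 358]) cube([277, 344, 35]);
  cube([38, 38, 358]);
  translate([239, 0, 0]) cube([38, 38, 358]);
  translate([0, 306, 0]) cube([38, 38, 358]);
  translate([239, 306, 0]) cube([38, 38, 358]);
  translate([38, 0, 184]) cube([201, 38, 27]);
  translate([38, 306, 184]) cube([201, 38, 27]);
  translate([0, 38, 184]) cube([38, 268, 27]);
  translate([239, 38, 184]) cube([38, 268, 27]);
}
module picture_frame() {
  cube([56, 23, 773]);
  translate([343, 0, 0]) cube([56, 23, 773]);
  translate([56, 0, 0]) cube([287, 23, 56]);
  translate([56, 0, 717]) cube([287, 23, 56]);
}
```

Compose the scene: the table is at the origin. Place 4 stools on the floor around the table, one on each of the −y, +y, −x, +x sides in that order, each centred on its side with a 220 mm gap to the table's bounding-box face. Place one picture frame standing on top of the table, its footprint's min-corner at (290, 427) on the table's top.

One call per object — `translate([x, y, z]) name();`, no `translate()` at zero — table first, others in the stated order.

table();
translate([279, -564, 0]) stool();
translate([279, 930, 0]) stool();
translate([-497, 183, 0]) stool();
translate([1055, 183, 0]) stool();
translate([290, 427, 729]) picture_frame();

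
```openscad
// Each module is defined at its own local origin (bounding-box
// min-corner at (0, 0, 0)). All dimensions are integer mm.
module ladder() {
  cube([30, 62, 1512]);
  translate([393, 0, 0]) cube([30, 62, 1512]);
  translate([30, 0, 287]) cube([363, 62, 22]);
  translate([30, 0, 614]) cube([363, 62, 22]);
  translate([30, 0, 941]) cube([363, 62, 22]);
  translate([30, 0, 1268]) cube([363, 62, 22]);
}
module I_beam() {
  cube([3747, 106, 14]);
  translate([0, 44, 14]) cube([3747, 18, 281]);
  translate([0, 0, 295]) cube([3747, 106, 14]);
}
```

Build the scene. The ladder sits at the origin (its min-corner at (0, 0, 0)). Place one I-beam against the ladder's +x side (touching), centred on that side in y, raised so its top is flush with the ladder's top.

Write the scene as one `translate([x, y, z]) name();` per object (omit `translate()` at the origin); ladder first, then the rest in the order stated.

ladder();
translate([423, -22, 1203]) I_beam();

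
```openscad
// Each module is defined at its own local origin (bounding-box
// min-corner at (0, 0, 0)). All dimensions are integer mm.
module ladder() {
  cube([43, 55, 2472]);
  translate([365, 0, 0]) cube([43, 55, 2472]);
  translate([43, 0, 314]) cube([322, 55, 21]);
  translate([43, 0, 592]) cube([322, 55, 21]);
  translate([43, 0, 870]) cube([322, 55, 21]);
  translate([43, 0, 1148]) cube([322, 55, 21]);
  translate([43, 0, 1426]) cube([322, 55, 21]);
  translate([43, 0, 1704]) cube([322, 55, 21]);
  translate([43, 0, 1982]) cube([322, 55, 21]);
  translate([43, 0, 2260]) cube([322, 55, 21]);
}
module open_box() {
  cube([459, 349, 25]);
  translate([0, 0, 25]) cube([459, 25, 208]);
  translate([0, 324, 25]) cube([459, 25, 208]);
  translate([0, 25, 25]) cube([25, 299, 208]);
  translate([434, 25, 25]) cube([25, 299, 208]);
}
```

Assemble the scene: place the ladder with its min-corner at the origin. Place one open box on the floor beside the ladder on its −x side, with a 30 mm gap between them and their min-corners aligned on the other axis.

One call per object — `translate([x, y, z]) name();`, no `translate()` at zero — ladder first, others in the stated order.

ladder();
translate([-489, 0, 0]) open_box();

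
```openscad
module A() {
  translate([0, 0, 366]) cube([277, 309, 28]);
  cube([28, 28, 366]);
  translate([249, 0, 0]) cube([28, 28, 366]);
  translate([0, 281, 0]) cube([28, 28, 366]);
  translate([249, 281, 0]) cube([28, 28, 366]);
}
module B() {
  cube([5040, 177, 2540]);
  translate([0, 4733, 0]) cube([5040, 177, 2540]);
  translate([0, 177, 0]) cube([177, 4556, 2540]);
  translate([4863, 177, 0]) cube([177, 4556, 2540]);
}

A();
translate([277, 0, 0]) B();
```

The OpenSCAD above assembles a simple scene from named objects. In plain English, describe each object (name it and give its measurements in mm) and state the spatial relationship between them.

A is a four-legged stool. The seat is a 277×309×28 mm slab whose top surface is at z = 394 mm; four square legs, each 28×28 mm in cross-section, run from the floor (z = 0) to the underside of the seat, each flush with a corner of the seat.

B is a box-shaped house frame (walls only): outside footprint 5040×4910 mm, wall height 2540 mm, wall thickness 177 mm. The two y-facing walls run the full x-width; the two x-facing walls fit between the inner faces of the y-facing walls.

The house frame is against the stool's +x side, with their −y faces flush.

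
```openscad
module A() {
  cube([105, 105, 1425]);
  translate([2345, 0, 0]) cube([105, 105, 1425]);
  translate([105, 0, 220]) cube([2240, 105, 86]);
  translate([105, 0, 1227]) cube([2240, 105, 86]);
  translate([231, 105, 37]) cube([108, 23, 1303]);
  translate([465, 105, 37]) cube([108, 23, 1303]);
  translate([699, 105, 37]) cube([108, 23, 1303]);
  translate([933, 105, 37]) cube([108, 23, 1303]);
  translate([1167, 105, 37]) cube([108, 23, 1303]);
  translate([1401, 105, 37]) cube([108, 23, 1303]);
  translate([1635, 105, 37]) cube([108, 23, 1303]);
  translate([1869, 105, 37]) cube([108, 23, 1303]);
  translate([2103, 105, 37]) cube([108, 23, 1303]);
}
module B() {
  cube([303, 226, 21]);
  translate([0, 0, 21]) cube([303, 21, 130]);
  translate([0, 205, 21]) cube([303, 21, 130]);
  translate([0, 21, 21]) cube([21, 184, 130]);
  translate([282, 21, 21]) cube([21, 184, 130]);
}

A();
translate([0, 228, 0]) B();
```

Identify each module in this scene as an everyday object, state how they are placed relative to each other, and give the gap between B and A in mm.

The open box's nearest face is 100 mm from the fence section's +y face.

A is a fence section. B is an open box. The open box is on the floor beside the fence section on its +y side. The gap between the open box and the fence section is 100 mm.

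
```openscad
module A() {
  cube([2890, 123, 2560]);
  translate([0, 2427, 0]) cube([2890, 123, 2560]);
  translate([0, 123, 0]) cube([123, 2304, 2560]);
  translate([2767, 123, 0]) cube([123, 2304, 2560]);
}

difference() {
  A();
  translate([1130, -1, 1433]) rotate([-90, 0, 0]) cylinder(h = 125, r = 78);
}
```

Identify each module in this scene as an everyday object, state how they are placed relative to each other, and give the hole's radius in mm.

The subtracted cylinder has r = 78 mm.

A is a house frame. The house frame has a circular hole through its front wall. The hole's radius is 78 mm.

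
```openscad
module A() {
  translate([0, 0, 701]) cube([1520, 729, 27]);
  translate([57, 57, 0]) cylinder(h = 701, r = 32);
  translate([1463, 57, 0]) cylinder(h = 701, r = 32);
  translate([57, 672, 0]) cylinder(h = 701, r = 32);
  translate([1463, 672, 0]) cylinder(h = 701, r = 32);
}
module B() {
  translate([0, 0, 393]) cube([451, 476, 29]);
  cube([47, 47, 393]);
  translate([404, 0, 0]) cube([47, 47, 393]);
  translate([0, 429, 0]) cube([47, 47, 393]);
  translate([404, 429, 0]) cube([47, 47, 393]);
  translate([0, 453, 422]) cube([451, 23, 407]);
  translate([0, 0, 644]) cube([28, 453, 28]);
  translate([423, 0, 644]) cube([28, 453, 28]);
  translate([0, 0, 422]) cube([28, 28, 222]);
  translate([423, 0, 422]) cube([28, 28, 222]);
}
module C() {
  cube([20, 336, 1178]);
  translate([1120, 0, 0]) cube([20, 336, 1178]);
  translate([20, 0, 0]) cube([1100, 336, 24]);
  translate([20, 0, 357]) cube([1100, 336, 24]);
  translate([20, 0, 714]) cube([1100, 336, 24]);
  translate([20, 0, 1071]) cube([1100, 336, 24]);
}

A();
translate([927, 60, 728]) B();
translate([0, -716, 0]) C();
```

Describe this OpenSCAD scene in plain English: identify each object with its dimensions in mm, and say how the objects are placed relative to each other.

A is a table with a 1520×729 mm rectangular top, 27 mm thick, top surface at z = 728 mm, supported by four round legs of 64 mm diameter, each leg's bounding box inset 25 mm from the nearest pair of top edges, running from the floor.

B is a chair: 451×476 mm seat, 29 mm thick, top at z = 422 mm, on four 47 mm square corner legs flush with the seat edges. A 23 mm thick backrest slab spans the full seat width, extending 407 mm above the seat top, its back face flush with the seat's +y edge. Two armrests of 28×28 mm section run along each side from the seat's front edge to the front of the backrest, top faces 250 mm above the seat top and outer faces flush with the seat's x-edges; a 28×28 mm post under the front of each armrest stands on the seat at the front corner.

C is a bookshelf 1140 mm wide overall, 336 mm deep and 1178 mm tall. The two sides are 20 mm thick vertical panels. 4 horizontal shelves of 24 mm thickness span between the inner faces of the sides; the lowest shelf sits on the floor and shelves are stacked with a clear vertical gap of 333 mm between each pair.

The chair is on top of the table. The bookshelf is on the floor beside the table on its −y side.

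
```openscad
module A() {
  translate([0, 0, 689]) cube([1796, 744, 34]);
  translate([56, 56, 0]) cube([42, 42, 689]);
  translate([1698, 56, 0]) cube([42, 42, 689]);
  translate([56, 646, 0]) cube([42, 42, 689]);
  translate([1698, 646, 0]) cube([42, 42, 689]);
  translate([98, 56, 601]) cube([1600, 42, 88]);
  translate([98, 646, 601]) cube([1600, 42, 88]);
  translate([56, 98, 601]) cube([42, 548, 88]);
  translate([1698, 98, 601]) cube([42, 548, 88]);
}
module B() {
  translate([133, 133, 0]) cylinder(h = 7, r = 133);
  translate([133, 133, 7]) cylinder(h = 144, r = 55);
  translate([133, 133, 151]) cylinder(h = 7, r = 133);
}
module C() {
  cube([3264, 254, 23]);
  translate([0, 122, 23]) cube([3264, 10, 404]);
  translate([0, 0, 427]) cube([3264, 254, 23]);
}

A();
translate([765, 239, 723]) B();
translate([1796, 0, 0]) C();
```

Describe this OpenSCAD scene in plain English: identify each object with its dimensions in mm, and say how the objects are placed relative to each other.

A is a table with a 1796×744 mm rectangular top, 34 mm thick, top surface at z = 723 mm, supported by four 42×42 mm square legs, each inset 56 mm from the nearest pair of top edges, running from the floor. Four apron rails, 42 mm thick and 88 mm tall, run between adjacent legs with their top edges flush with the underside of the top and their outer faces flush with the legs' outer faces.

B is a spool: two coaxial disc flanges of radius 133 mm and thickness 7 mm, joined by a core cylinder of radius 55 mm and height 144 mm. The lower flange rests on z = 0 and the three cylinders share a vertical axis.

C is an I-beam lying along x, 3264 mm long. Overall section height 450 mm. Two flanges 254 mm wide (y) and 23 mm thick, one on the floor and one at the top; a web 10 mm thick runs between them, centred on the flange width.

The spool is on top of the table, centred. The I-beam is against the table's +x side, with their −y faces flush.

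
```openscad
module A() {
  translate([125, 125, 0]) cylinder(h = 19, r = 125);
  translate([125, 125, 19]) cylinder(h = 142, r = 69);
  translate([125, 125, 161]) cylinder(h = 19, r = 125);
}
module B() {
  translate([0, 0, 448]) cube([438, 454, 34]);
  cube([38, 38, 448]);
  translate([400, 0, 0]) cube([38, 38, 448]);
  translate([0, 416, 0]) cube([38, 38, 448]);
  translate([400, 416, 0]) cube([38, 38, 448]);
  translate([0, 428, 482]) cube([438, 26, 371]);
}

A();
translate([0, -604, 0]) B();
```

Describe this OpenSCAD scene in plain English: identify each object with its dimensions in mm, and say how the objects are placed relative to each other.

A is a spool: two coaxial disc flanges of radius 125 mm and thickness 19 mm, joined by a core cylinder of radius 69 mm and height 142 mm. The lower flange rests on z = 0 and the three cylinders share a vertical axis.

B is a chair: 438×454 mm seat, 34 mm thick, top at z = 482 mm, on four 38 mm square corner legs flush with the seat edges. A 26 mm thick backrest slab spans the full seat width, extending 371 mm above the seat top, its back face flush with the seat's +y edge.

The chair is on the floor beside the spool on its −y side.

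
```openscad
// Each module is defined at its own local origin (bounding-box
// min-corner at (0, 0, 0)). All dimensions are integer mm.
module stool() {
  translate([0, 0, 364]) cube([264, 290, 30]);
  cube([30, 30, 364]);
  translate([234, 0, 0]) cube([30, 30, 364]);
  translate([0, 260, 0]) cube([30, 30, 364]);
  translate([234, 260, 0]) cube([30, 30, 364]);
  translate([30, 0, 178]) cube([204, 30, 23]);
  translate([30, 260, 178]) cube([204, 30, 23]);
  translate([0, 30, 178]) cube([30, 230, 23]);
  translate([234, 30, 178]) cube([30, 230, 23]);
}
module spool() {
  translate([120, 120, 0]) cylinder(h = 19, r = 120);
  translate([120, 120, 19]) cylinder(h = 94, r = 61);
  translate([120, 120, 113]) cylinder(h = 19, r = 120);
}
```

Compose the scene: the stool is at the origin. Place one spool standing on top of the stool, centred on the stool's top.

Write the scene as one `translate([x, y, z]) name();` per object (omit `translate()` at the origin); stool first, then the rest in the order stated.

stool();
translate([12, 25, 394]) spool();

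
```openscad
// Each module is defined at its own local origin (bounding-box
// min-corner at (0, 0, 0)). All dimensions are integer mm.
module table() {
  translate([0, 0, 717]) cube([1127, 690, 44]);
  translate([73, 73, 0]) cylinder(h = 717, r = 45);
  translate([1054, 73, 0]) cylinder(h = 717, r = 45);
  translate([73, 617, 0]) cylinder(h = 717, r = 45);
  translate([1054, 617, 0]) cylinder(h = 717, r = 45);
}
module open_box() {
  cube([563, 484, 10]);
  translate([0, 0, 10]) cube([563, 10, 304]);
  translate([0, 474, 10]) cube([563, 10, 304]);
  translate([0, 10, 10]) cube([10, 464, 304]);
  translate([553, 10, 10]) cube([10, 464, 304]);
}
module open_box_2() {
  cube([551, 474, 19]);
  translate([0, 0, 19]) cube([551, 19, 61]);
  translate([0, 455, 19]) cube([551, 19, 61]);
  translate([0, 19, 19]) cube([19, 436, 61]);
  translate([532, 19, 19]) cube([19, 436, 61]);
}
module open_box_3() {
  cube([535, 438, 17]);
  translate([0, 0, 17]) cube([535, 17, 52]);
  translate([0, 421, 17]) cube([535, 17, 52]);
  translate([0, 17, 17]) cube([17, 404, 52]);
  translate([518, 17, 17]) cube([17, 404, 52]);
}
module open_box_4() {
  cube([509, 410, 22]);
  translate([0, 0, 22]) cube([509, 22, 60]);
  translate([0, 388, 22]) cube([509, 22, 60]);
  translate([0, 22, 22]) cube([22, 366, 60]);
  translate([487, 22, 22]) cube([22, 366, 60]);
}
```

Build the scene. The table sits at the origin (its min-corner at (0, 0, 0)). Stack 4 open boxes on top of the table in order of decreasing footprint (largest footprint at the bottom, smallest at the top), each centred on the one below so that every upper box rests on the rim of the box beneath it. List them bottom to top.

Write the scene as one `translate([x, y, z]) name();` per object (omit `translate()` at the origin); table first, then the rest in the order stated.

table();
translate([282, 103, 761]) open_box();
translate([288, 108, 1075]) open_box_2();
translate([296, 126, 1155]) open_box_3();
translate([309, 140, 1224]) open_box_4();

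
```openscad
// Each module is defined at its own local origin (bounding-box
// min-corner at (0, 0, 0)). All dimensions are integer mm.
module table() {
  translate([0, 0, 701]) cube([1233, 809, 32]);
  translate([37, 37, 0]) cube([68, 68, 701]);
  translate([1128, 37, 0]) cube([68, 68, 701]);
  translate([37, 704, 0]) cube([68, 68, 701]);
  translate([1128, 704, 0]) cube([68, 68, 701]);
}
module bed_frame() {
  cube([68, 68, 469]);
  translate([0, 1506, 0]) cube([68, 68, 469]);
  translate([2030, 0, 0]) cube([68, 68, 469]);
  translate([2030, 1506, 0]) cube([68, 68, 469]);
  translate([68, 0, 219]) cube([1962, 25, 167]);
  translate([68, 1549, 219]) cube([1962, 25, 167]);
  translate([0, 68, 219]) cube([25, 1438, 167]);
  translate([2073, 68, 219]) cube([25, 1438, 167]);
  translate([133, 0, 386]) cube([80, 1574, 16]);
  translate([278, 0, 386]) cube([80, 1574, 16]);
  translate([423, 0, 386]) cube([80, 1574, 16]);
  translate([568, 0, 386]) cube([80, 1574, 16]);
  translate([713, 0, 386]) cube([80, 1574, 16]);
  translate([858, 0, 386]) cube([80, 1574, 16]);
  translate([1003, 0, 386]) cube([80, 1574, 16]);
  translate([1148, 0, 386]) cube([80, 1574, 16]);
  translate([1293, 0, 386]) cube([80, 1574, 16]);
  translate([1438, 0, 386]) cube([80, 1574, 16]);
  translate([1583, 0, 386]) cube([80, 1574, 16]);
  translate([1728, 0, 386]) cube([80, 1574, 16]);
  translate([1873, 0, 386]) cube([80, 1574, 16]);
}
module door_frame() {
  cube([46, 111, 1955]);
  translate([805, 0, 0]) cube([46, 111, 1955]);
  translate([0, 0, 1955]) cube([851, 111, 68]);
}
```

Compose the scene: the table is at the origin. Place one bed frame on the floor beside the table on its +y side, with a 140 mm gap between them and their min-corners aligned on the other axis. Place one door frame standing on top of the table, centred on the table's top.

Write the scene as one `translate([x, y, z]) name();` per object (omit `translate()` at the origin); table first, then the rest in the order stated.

table();
translate([0, 949, 0]) bed_frame();
translate([191, 349, 733]) door_frame();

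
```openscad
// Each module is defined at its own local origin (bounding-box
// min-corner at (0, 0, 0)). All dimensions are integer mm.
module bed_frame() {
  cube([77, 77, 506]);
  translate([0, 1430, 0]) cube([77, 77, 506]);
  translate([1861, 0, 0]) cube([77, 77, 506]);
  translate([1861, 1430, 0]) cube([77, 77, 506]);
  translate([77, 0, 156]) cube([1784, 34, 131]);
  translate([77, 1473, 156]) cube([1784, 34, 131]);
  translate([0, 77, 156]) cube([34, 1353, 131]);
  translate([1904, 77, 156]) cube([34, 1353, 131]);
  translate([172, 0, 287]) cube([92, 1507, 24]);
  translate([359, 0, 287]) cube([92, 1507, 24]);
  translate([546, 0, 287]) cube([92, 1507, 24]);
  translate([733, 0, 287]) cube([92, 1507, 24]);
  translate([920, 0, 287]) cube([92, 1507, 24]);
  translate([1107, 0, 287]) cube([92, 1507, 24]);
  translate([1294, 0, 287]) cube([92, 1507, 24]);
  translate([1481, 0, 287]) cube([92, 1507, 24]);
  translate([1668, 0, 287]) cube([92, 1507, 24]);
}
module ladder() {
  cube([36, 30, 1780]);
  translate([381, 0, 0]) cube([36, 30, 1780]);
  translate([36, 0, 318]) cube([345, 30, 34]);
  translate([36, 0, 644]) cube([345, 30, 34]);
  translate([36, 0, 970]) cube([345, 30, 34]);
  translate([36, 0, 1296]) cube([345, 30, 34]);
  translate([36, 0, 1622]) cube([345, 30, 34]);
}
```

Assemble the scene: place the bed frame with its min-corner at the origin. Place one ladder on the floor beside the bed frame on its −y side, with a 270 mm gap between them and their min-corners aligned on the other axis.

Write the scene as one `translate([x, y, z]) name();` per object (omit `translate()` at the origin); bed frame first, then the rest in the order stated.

bed_frame();
translate([0, -300, 0]) ladder();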